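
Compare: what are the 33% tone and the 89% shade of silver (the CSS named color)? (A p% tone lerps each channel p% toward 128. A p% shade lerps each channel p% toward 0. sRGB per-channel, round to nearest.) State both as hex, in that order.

CSS silver is rgb(192, 192, 192).
33% tone:
  R: 192 + 0.33×(128−192) = 192 − 21.12 = 170.88 → 171
  G: 192 + 0.33×(128−192) = 192 − 21.12 = 170.88 → 171
  B: 192 + 0.33×(128−192) = 192 − 21.12 = 170.88 → 171
  → #ababab
89% shade:
  R: 192 − 170.88 = 21.12 → 21
  G: 192 + 0.89×(0−192) = 192 − 170.88 = 21.12 → 21
  B: 192 + 0.89×(0−192) = 192 − 170.88 = 21.12 → 21
  → #151515

#ababab, #151515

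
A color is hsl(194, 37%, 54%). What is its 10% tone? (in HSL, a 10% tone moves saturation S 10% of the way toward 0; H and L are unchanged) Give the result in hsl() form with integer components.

hsl(194, 33%, 54%)

S moves 10% from 37 toward 0: 37 − 3.7 = 33.3 → 33.
H and L are unchanged.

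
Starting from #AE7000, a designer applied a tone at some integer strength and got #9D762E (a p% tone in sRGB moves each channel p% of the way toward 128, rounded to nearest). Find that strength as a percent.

#AE7000 is rgb(174, 112, 0); #9D762E is rgb(157, 118, 46).
On the B channel (widest range): 46 ≈ 0 + (p/100)(128 − 0), so p ≈ 100×(46 − 0)/(128 − 0) = 4600/128 = 35.94.
p = 36 reproduces all three channels after rounding.

36%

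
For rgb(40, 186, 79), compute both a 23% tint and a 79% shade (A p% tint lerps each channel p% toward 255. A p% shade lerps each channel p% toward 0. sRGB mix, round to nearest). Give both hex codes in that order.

23% tint:
  R: 40 + 49.45 = 89.45 → 89
  G: 186 + 0.23×(255−186) = 186 + 15.87 = 201.87 → 202
  B: 79 + 0.23×(255−79) = 79 + 40.48 = 119.48 → 119
  → #59ca77
79% shade:
  R: 40 + 0.79×(0−40) = 40 − 31.6 = 8.4 → 8
  G: 186 + 0.79×(0−186) = 186 − 146.94 = 39.06 → 39
  B: 79 − 62.41 = 16.59 → 17
  → #082711

#59ca77, #082711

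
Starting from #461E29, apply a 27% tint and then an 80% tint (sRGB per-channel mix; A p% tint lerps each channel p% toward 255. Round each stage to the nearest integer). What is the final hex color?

#461E29 is rgb(70, 30, 41).
Per channel, c → c + 0.27(255 − c):
  R: 70 + 0.27×(255−70) = 70 + 49.95 = 119.95 → 120
  G: 30 + 0.27×(255−30) = 30 + 60.75 = 90.75 → 91
  B: 41 + 0.27×(255−41) = 41 + 57.78 = 98.78 → 99
After the tint: rgb(120, 91, 99) = #785B63.
An 80% tint moves each channel 80% toward 255:
  R: 120 + 0.8×(255−120) = 120 + 108 = 228 → 228
  G: 91 + 0.8×(255−91) = 91 + 131.2 = 222.2 → 222
  B: 99 + 124.8 = 223.8 → 224
rgb(228, 222, 224) = #E4DEE0.

#E4DEE0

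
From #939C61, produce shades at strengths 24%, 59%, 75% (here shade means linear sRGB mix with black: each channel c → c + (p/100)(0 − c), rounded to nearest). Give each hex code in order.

#939C61 is rgb(147, 156, 97).
24%: (147 − 35.28 = 111.72→112, 156 − 37.44 = 118.56→119, 97 − 23.28 = 73.72→74) → #70774A
59%: (147 − 86.73 = 60.27→60, 156 − 92.04 = 63.96→64, 97 − 57.23 = 39.77→40) → #3C4028
75%: (147 − 110.25 = 36.75→37, 156 − 117 = 39→39, 97 − 72.75 = 24.25→24) → #252718

#70774A, #3C4028, #252718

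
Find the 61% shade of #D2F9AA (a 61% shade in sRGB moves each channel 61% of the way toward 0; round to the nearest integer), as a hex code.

#526142

#D2F9AA is rgb(210, 249, 170).
A 61% shade moves each channel 61% toward 0:
  R: 210 + 0.61×(0−210) = 210 − 128.1 = 81.9 → 82
  G: 249 + 0.61×(0−249) = 249 − 151.89 = 97.11 → 97
  B: 170 + 0.61×(0−170) = 170 − 103.7 = 66.3 → 66
rgb(82, 97, 66) = #526142.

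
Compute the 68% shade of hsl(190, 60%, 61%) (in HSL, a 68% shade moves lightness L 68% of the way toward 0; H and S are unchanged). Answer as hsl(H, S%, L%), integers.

L moves 68% from 61 toward 0: 61 − 41.48 = 19.52 → 20.
H and S are unchanged.

hsl(190, 60%, 20%)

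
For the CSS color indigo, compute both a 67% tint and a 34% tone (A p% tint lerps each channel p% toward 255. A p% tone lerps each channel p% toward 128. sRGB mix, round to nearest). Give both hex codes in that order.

#C4ABD6, #5D2C81

CSS indigo is rgb(75, 0, 130).
67% tint:
  R: 75 + 0.67×(255−75) = 75 + 120.6 = 195.6 → 196
  G: 0 + 0.67×(255−0) = 0 + 170.85 = 170.85 → 171
  B: 130 + 83.75 = 213.75 → 214
  → #C4ABD6
34% tone:
  R: 75 + 18.02 = 93.02 → 93
  G: 0 + 0.34×(128−0) = 0 + 43.52 = 43.52 → 44
  B: 130 − 0.68 = 129.32 → 129
  → #5D2C81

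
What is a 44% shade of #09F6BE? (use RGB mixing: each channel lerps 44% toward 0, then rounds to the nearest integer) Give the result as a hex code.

#09F6BE is rgb(9, 246, 190).
Lerp each channel 44% toward 0:
  R: 9 − 3.96 = 5.04 → 5
  G: 246 + 0.44×(0−246) = 246 − 108.24 = 137.76 → 138
  B: 190 + 0.44×(0−190) = 190 − 83.6 = 106.4 → 106
rgb(5, 138, 106) = #058A6A.

#058A6A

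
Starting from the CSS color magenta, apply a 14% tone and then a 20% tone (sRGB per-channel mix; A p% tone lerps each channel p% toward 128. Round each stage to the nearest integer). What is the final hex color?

#d728d7

CSS magenta is rgb(255, 0, 255).
A 14% tone moves each channel 14% toward 128:
  R: 255 + 0.14×(128−255) = 255 − 17.78 = 237.22 → 237
  G: 0 + 0.14×(128−0) = 0 + 17.92 = 17.92 → 18
  B: 255 + 0.14×(128−255) = 255 − 17.78 = 237.22 → 237
After the tone: rgb(237, 18, 237) = #ed12ed.
Per channel, c → c + 0.2(128 − c):
  R: 237 − 21.8 = 215.2 → 215
  G: 18 + 22 = 40 → 40
  B: 237 − 21.8 = 215.2 → 215
rgb(215, 40, 215) = #d728d7.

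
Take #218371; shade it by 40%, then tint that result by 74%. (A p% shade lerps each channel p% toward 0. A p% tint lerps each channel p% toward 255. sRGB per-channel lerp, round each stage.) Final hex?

#c2d1ce

#218371 is rgb(33, 131, 113).
Per channel, c → c + 0.4(0 − c):
  R: 33 − 13.2 = 19.8 → 20
  G: 131 + 0.4×(0−131) = 131 − 52.4 = 78.6 → 79
  B: 113 − 45.2 = 67.8 → 68
After the shade: rgb(20, 79, 68) = #144f44.
A 74% tint moves each channel 74% toward 255:
  R: 20 + 173.9 = 193.9 → 194
  G: 79 + 0.74×(255−79) = 79 + 130.24 = 209.24 → 209
  B: 68 + 138.38 = 206.38 → 206
rgb(194, 209, 206) = #c2d1ce.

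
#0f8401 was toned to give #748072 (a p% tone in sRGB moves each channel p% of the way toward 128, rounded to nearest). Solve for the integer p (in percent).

89%

#0f8401 is rgb(15, 132, 1); #748072 is rgb(116, 128, 114).
On the B channel (widest range): 114 ≈ 1 + (p/100)(128 − 1), so p ≈ 100×(114 − 1)/(128 − 1) = 11300/127 = 88.98.
p = 89 reproduces all three channels after rounding.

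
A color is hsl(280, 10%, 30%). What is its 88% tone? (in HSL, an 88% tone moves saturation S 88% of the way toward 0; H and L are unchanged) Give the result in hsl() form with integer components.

hsl(280, 1%, 30%)

S moves 88% from 10 toward 0: 10 − 8.8 = 1.2 → 1.
H and L are unchanged.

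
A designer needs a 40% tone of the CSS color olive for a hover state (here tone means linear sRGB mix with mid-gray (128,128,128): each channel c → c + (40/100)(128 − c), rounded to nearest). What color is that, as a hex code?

#808033

CSS olive is rgb(128, 128, 0).
A 40% tone moves each channel 40% toward 128:
  R: 128 + 0 = 128 → 128
  G: 128 + 0.4×(128−128) = 128 + 0 = 128 → 128
  B: 0 + 51.2 = 51.2 → 51
rgb(128, 128, 51) = #808033.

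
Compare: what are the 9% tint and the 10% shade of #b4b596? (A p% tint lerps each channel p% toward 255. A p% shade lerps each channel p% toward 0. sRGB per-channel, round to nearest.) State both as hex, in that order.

#b4b596 is rgb(180, 181, 150).
9% tint:
  R: 180 + 0.09×(255−180) = 180 + 6.75 = 186.75 → 187
  G: 181 + 0.09×(255−181) = 181 + 6.66 = 187.66 → 188
  B: 150 + 0.09×(255−150) = 150 + 9.45 = 159.45 → 159
  → #bbbc9f
10% shade:
  R: 180 + 0.1×(0−180) = 180 − 18 = 162 → 162
  G: 181 − 18.1 = 162.9 → 163
  B: 150 − 15 = 135 → 135
  → #a2a387

#bbbc9f, #a2a387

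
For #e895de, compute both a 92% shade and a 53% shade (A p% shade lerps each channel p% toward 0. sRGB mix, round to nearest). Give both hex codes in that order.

#130c12, #6d4668

#e895de is rgb(232, 149, 222).
92% shade:
  R: 232 + 0.92×(0−232) = 232 − 213.44 = 18.56 → 19
  G: 149 + 0.92×(0−149) = 149 − 137.08 = 11.92 → 12
  B: 222 − 204.24 = 17.76 → 18
  → #130c12
53% shade:
  R: 232 − 122.96 = 109.04 → 109
  G: 149 + 0.53×(0−149) = 149 − 78.97 = 70.03 → 70
  B: 222 − 117.66 = 104.34 → 104
  → #6d4668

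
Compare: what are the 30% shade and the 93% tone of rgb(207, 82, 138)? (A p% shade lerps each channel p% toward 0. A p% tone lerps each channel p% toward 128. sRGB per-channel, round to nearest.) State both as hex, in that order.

#913961, #867d81

30% shade:
  R: 207 + 0.3×(0−207) = 207 − 62.1 = 144.9 → 145
  G: 82 + 0.3×(0−82) = 82 − 24.6 = 57.4 → 57
  B: 138 − 41.4 = 96.6 → 97
  → #913961
93% tone:
  R: 207 + 0.93×(128−207) = 207 − 73.47 = 133.53 → 134
  G: 82 + 42.78 = 124.78 → 125
  B: 138 + 0.93×(128−138) = 138 − 9.3 = 128.7 → 129
  → #867d81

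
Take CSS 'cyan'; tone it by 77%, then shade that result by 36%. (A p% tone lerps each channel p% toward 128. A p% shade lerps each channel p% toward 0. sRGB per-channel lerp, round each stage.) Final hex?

CSS cyan is rgb(0, 255, 255).
A 77% tone moves each channel 77% toward 128:
  R: 0 + 0.77×(128−0) = 0 + 98.56 = 98.56 → 99
  G: 255 + 0.77×(128−255) = 255 − 97.79 = 157.21 → 157
  B: 255 + 0.77×(128−255) = 255 − 97.79 = 157.21 → 157
After the tone: rgb(99, 157, 157) = #639D9D.
Lerp each channel 36% toward 0:
  R: 99 + 0.36×(0−99) = 99 − 35.64 = 63.36 → 63
  G: 157 + 0.36×(0−157) = 157 − 56.52 = 100.48 → 100
  B: 157 − 56.52 = 100.48 → 100
rgb(63, 100, 100) = #3F6464.

#3F6464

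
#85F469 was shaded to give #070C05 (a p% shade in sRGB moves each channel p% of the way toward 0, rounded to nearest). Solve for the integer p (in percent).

95%

#85F469 is rgb(133, 244, 105); #070C05 is rgb(7, 12, 5).
On the G channel (widest range): 12 ≈ 244 + (p/100)(0 − 244), so p ≈ 100×(12 − 244)/(0 − 244) = -23200/-244 = 95.08.
p = 95 reproduces all three channels after rounding.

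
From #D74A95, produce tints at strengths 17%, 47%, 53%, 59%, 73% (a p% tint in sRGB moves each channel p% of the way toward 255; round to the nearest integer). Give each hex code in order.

#D74A95 is rgb(215, 74, 149).
17%: (215 + 6.8 = 221.8→222, 74 + 30.77 = 104.77→105, 149 + 18.02 = 167.02→167) → #DE69A7
47%: (215 + 18.8 = 233.8→234, 74 + 85.07 = 159.07→159, 149 + 49.82 = 198.82→199) → #EA9FC7
53%: (215 + 21.2 = 236.2→236, 74 + 95.93 = 169.93→170, 149 + 56.18 = 205.18→205) → #ECAACD
59%: (215 + 23.6 = 238.6→239, 74 + 106.79 = 180.79→181, 149 + 62.54 = 211.54→212) → #EFB5D4
73%: (215 + 29.2 = 244.2→244, 74 + 132.13 = 206.13→206, 149 + 77.38 = 226.38→226) → #F4CEE2

#DE69A7, #EA9FC7, #ECAACD, #EFB5D4, #F4CEE2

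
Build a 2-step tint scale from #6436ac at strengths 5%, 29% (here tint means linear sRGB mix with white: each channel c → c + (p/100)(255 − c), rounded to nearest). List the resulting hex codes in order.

#6c40b0, #9170c4

#6436ac is rgb(100, 54, 172).
5%: (100 + 7.75 = 107.75→108, 54 + 10.05 = 64.05→64, 172 + 4.15 = 176.15→176) → #6c40b0
29%: (100 + 44.95 = 144.95→145, 54 + 58.29 = 112.29→112, 172 + 24.07 = 196.07→196) → #9170c4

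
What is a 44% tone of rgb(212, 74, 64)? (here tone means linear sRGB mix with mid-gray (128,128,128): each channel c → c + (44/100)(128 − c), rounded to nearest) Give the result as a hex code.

#af625c

Lerp each channel 44% toward 128:
  R: 212 + 0.44×(128−212) = 212 − 36.96 = 175.04 → 175
  G: 74 + 0.44×(128−74) = 74 + 23.76 = 97.76 → 98
  B: 64 + 0.44×(128−64) = 64 + 28.16 = 92.16 → 92
rgb(175, 98, 92) = #af625c.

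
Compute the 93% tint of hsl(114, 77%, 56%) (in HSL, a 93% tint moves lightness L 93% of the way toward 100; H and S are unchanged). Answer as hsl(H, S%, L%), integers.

L moves 93% from 56 toward 100: 56 + 40.92 = 96.92 → 97.
H and S are unchanged.

hsl(114, 77%, 97%)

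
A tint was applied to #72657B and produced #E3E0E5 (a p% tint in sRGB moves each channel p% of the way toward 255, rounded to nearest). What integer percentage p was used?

80%

#72657B is rgb(114, 101, 123); #E3E0E5 is rgb(227, 224, 229).
On the G channel (widest range): 224 ≈ 101 + (p/100)(255 − 101), so p ≈ 100×(224 − 101)/(255 − 101) = 12300/154 = 79.87.
p = 80 reproduces all three channels after rounding.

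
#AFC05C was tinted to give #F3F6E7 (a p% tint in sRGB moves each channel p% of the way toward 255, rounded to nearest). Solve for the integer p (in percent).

#AFC05C is rgb(175, 192, 92); #F3F6E7 is rgb(243, 246, 231).
On the B channel (widest range): 231 ≈ 92 + (p/100)(255 − 92), so p ≈ 100×(231 − 92)/(255 − 92) = 13900/163 = 85.28.
p = 85 reproduces all three channels after rounding.

85%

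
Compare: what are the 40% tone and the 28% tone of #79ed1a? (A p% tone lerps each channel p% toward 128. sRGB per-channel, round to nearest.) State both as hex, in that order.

#79ed1a is rgb(121, 237, 26).
40% tone:
  R: 121 + 2.8 = 123.8 → 124
  G: 237 + 0.4×(128−237) = 237 − 43.6 = 193.4 → 193
  B: 26 + 40.8 = 66.8 → 67
  → #7cc143
28% tone:
  R: 121 + 0.28×(128−121) = 121 + 1.96 = 122.96 → 123
  G: 237 − 30.52 = 206.48 → 206
  B: 26 + 0.28×(128−26) = 26 + 28.56 = 54.56 → 55
  → #7bce37

#7cc143, #7bce37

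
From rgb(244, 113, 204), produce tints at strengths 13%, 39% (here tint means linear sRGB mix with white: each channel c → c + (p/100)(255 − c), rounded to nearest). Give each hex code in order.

13%: (244 + 1.43 = 245.43→245, 113 + 18.46 = 131.46→131, 204 + 6.63 = 210.63→211) → #F583D3
39%: (244 + 4.29 = 248.29→248, 113 + 55.38 = 168.38→168, 204 + 19.89 = 223.89→224) → #F8A8E0

#F583D3, #F8A8E0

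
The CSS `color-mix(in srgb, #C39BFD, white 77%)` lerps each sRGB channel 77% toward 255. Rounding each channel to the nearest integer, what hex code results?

#F1E8FF

#C39BFD is rgb(195, 155, 253).
Lerp each channel 77% toward 255:
  R: 195 + 46.2 = 241.2 → 241
  G: 155 + 0.77×(255−155) = 155 + 77 = 232 → 232
  B: 253 + 0.77×(255−253) = 253 + 1.54 = 254.54 → 255
rgb(241, 232, 255) = #F1E8FF.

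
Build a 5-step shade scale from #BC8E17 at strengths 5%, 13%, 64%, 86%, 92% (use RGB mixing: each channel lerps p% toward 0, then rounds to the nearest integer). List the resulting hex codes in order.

#BC8E17 is rgb(188, 142, 23).
5%: (188 − 9.4 = 178.6→179, 142 − 7.1 = 134.9→135, 23 − 1.15 = 21.85→22) → #B38716
13%: (188 − 24.44 = 163.56→164, 142 − 18.46 = 123.54→124, 23 − 2.99 = 20.01→20) → #A47C14
64%: (188 − 120.32 = 67.68→68, 142 − 90.88 = 51.12→51, 23 − 14.72 = 8.28→8) → #443308
86%: (188 − 161.68 = 26.32→26, 142 − 122.12 = 19.88→20, 23 − 19.78 = 3.22→3) → #1A1403
92%: (188 − 172.96 = 15.04→15, 142 − 130.64 = 11.36→11, 23 − 21.16 = 1.84→2) → #0F0B02

#B38716, #A47C14, #443308, #1A1403, #0F0B02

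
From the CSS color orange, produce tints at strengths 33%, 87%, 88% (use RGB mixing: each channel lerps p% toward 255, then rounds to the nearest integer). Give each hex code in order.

#FFC354, #FFF3DE, #FFF4E0

CSS orange is rgb(255, 165, 0).
33%: (255→255, 165 + 29.7 = 194.7→195, 0 + 84.15 = 84.15→84) → #FFC354
87%: (255→255, 165 + 78.3 = 243.3→243, 0 + 221.85 = 221.85→222) → #FFF3DE
88%: (255→255, 165 + 79.2 = 244.2→244, 0 + 224.4 = 224.4→224) → #FFF4E0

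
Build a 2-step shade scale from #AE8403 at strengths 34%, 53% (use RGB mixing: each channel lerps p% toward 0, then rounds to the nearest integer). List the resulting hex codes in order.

#AE8403 is rgb(174, 132, 3).
34%: (174 − 59.16 = 114.84→115, 132 − 44.88 = 87.12→87, 3 − 1.02 = 1.98→2) → #735702
53%: (174 − 92.22 = 81.78→82, 132 − 69.96 = 62.04→62, 3 − 1.59 = 1.41→1) → #523E01

#735702, #523E01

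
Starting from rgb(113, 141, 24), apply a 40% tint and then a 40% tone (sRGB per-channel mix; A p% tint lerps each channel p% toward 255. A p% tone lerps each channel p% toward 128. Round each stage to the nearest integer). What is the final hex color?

Lerp each channel 40% toward 255:
  R: 113 + 0.4×(255−113) = 113 + 56.8 = 169.8 → 170
  G: 141 + 0.4×(255−141) = 141 + 45.6 = 186.6 → 187
  B: 24 + 92.4 = 116.4 → 116
After the tint: rgb(170, 187, 116) = #AABB74.
Per channel, c → c + 0.4(128 − c):
  R: 170 + 0.4×(128−170) = 170 − 16.8 = 153.2 → 153
  G: 187 + 0.4×(128−187) = 187 − 23.6 = 163.4 → 163
  B: 116 + 4.8 = 120.8 → 121
rgb(153, 163, 121) = #99A379.

#99A379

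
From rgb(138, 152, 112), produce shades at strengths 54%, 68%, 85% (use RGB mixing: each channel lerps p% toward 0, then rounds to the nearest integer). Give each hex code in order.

#3F4634, #2C3124, #151711

54%: (138 − 74.52 = 63.48→63, 152 − 82.08 = 69.92→70, 112 − 60.48 = 51.52→52) → #3F4634
68%: (138 − 93.84 = 44.16→44, 152 − 103.36 = 48.64→49, 112 − 76.16 = 35.84→36) → #2C3124
85%: (138 − 117.3 = 20.7→21, 152 − 129.2 = 22.8→23, 112 − 95.2 = 16.8→17) → #151711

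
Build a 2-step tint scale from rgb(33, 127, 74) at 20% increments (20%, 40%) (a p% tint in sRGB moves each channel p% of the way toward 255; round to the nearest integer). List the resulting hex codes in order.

#4d996e, #7ab292

20%: (33 + 44.4 = 77.4→77, 127 + 25.6 = 152.6→153, 74 + 36.2 = 110.2→110) → #4d996e
40%: (33 + 88.8 = 121.8→122, 127 + 51.2 = 178.2→178, 74 + 72.4 = 146.4→146) → #7ab292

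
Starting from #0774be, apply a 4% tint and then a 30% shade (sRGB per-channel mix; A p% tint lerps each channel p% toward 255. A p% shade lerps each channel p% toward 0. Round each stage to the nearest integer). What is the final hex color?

#0c5587

#0774be is rgb(7, 116, 190).
A 4% tint moves each channel 4% toward 255:
  R: 7 + 9.92 = 16.92 → 17
  G: 116 + 5.56 = 121.56 → 122
  B: 190 + 0.04×(255−190) = 190 + 2.6 = 192.6 → 193
After the tint: rgb(17, 122, 193) = #117ac1.
Per channel, c → c + 0.3(0 − c):
  R: 17 − 5.1 = 11.9 → 12
  G: 122 − 36.6 = 85.4 → 85
  B: 193 + 0.3×(0−193) = 193 − 57.9 = 135.1 → 135
rgb(12, 85, 135) = #0c5587.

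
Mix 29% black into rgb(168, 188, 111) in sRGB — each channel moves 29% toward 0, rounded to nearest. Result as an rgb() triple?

rgb(119, 133, 79)

A 29% shade moves each channel 29% toward 0:
  R: 168 + 0.29×(0−168) = 168 − 48.72 = 119.28 → 119
  G: 188 + 0.29×(0−188) = 188 − 54.52 = 133.48 → 133
  B: 111 − 32.19 = 78.81 → 79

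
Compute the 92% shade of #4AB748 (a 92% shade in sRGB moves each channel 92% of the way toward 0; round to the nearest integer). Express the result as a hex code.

#4AB748 is rgb(74, 183, 72).
Lerp each channel 92% toward 0:
  R: 74 + 0.92×(0−74) = 74 − 68.08 = 5.92 → 6
  G: 183 + 0.92×(0−183) = 183 − 168.36 = 14.64 → 15
  B: 72 − 66.24 = 5.76 → 6
rgb(6, 15, 6) = #060F06.

#060F06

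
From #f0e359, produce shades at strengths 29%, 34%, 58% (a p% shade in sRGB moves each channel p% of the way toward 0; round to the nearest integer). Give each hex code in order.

#aaa13f, #9e963b, #655f25

#f0e359 is rgb(240, 227, 89).
29%: (240 − 69.6 = 170.4→170, 227 − 65.83 = 161.17→161, 89 − 25.81 = 63.19→63) → #aaa13f
34%: (240 − 81.6 = 158.4→158, 227 − 77.18 = 149.82→150, 89 − 30.26 = 58.74→59) → #9e963b
58%: (240 − 139.2 = 100.8→101, 227 − 131.66 = 95.34→95, 89 − 51.62 = 37.38→37) → #655f25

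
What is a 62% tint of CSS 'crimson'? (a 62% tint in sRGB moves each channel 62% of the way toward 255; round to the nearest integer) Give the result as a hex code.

CSS crimson is rgb(220, 20, 60).
A 62% tint moves each channel 62% toward 255:
  R: 220 + 21.7 = 241.7 → 242
  G: 20 + 0.62×(255−20) = 20 + 145.7 = 165.7 → 166
  B: 60 + 0.62×(255−60) = 60 + 120.9 = 180.9 → 181
rgb(242, 166, 181) = #F2A6B5.

#F2A6B5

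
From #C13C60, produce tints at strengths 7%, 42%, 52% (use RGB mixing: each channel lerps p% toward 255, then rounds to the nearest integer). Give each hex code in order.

#C13C60 is rgb(193, 60, 96).
7%: (193 + 4.34 = 197.34→197, 60 + 13.65 = 73.65→74, 96 + 11.13 = 107.13→107) → #C54A6B
42%: (193 + 26.04 = 219.04→219, 60 + 81.9 = 141.9→142, 96 + 66.78 = 162.78→163) → #DB8EA3
52%: (193 + 32.24 = 225.24→225, 60 + 101.4 = 161.4→161, 96 + 82.68 = 178.68→179) → #E1A1B3

#C54A6B, #DB8EA3, #E1A1B3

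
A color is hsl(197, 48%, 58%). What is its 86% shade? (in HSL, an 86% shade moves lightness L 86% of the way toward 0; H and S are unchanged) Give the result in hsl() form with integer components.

hsl(197, 48%, 8%)

L moves 86% from 58 toward 0: 58 − 49.88 = 8.12 → 8.
H and S are unchanged.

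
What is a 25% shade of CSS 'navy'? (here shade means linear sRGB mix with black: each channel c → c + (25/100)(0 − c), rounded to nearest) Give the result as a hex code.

CSS navy is rgb(0, 0, 128).
Per channel, c → c + 0.25(0 − c):
  R: 0 + 0 = 0 → 0
  G: 0 + 0 = 0 → 0
  B: 128 − 32 = 96 → 96
rgb(0, 0, 96) = #000060.

#000060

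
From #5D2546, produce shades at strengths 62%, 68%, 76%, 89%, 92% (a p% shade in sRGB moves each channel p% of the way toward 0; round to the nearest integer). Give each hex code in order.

#5D2546 is rgb(93, 37, 70).
62%: (93 − 57.66 = 35.34→35, 37 − 22.94 = 14.06→14, 70 − 43.4 = 26.6→27) → #230E1B
68%: (93 − 63.24 = 29.76→30, 37 − 25.16 = 11.84→12, 70 − 47.6 = 22.4→22) → #1E0C16
76%: (93 − 70.68 = 22.32→22, 37 − 28.12 = 8.88→9, 70 − 53.2 = 16.8→17) → #160911
89%: (93 − 82.77 = 10.23→10, 37 − 32.93 = 4.07→4, 70 − 62.3 = 7.7→8) → #0A0408
92%: (93 − 85.56 = 7.44→7, 37 − 34.04 = 2.96→3, 70 − 64.4 = 5.6→6) → #070306

#230E1B, #1E0C16, #160911, #0A0408, #070306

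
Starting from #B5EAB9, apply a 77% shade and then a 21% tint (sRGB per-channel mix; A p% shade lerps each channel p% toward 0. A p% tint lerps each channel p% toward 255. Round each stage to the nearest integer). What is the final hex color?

#B5EAB9 is rgb(181, 234, 185).
Per channel, c → c + 0.77(0 − c):
  R: 181 + 0.77×(0−181) = 181 − 139.37 = 41.63 → 42
  G: 234 + 0.77×(0−234) = 234 − 180.18 = 53.82 → 54
  B: 185 + 0.77×(0−185) = 185 − 142.45 = 42.55 → 43
After the shade: rgb(42, 54, 43) = #2A362B.
Per channel, c → c + 0.21(255 − c):
  R: 42 + 0.21×(255−42) = 42 + 44.73 = 86.73 → 87
  G: 54 + 0.21×(255−54) = 54 + 42.21 = 96.21 → 96
  B: 43 + 44.52 = 87.52 → 88
rgb(87, 96, 88) = #576058.

#576058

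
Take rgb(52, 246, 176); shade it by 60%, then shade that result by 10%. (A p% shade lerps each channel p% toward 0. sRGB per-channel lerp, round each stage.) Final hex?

A 60% shade moves each channel 60% toward 0:
  R: 52 + 0.6×(0−52) = 52 − 31.2 = 20.8 → 21
  G: 246 + 0.6×(0−246) = 246 − 147.6 = 98.4 → 98
  B: 176 + 0.6×(0−176) = 176 − 105.6 = 70.4 → 70
After the shade: rgb(21, 98, 70) = #156246.
Lerp each channel 10% toward 0:
  R: 21 − 2.1 = 18.9 → 19
  G: 98 + 0.1×(0−98) = 98 − 9.8 = 88.2 → 88
  B: 70 − 7 = 63 → 63
rgb(19, 88, 63) = #13583F.

#13583F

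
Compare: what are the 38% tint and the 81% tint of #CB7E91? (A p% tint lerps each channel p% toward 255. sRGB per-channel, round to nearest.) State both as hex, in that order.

#DFAFBB, #F5E6EA

#CB7E91 is rgb(203, 126, 145).
38% tint:
  R: 203 + 0.38×(255−203) = 203 + 19.76 = 222.76 → 223
  G: 126 + 0.38×(255−126) = 126 + 49.02 = 175.02 → 175
  B: 145 + 0.38×(255−145) = 145 + 41.8 = 186.8 → 187
  → #DFAFBB
81% tint:
  R: 203 + 0.81×(255−203) = 203 + 42.12 = 245.12 → 245
  G: 126 + 0.81×(255−126) = 126 + 104.49 = 230.49 → 230
  B: 145 + 89.1 = 234.1 → 234
  → #F5E6EA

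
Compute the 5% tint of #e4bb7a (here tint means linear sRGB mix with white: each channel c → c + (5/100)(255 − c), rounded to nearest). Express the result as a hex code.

#e5be81

#e4bb7a is rgb(228, 187, 122).
Per channel, c → c + 0.05(255 − c):
  R: 228 + 0.05×(255−228) = 228 + 1.35 = 229.35 → 229
  G: 187 + 0.05×(255−187) = 187 + 3.4 = 190.4 → 190
  B: 122 + 0.05×(255−122) = 122 + 6.65 = 128.65 → 129
rgb(229, 190, 129) = #e5be81.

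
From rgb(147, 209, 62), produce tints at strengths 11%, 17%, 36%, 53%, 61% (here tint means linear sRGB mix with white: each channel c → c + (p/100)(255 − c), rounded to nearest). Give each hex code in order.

11%: (147 + 11.88 = 158.88→159, 209 + 5.06 = 214.06→214, 62 + 21.23 = 83.23→83) → #9FD653
17%: (147 + 18.36 = 165.36→165, 209 + 7.82 = 216.82→217, 62 + 32.81 = 94.81→95) → #A5D95F
36%: (147 + 38.88 = 185.88→186, 209 + 16.56 = 225.56→226, 62 + 69.48 = 131.48→131) → #BAE283
53%: (147 + 57.24 = 204.24→204, 209 + 24.38 = 233.38→233, 62 + 102.29 = 164.29→164) → #CCE9A4
61%: (147 + 65.88 = 212.88→213, 209 + 28.06 = 237.06→237, 62 + 117.73 = 179.73→180) → #D5EDB4

#9FD653, #A5D95F, #BAE283, #CCE9A4, #D5EDB4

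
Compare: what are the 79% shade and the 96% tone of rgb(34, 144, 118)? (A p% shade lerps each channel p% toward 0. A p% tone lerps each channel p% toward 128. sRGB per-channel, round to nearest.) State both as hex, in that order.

79% shade:
  R: 34 + 0.79×(0−34) = 34 − 26.86 = 7.14 → 7
  G: 144 + 0.79×(0−144) = 144 − 113.76 = 30.24 → 30
  B: 118 − 93.22 = 24.78 → 25
  → #071e19
96% tone:
  R: 34 + 0.96×(128−34) = 34 + 90.24 = 124.24 → 124
  G: 144 − 15.36 = 128.64 → 129
  B: 118 + 0.96×(128−118) = 118 + 9.6 = 127.6 → 128
  → #7c8180

#071e19, #7c8180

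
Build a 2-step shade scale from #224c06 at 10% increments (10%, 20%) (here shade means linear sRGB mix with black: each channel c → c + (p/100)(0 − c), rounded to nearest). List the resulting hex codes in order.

#224c06 is rgb(34, 76, 6).
10%: (34 − 3.4 = 30.6→31, 76 − 7.6 = 68.4→68, 6 − 0.6 = 5.4→5) → #1f4405
20%: (34 − 6.8 = 27.2→27, 76 − 15.2 = 60.8→61, 6 − 1.2 = 4.8→5) → #1b3d05

#1f4405, #1b3d05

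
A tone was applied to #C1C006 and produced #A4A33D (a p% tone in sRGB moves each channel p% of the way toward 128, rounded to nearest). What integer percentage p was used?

#C1C006 is rgb(193, 192, 6); #A4A33D is rgb(164, 163, 61).
On the B channel (widest range): 61 ≈ 6 + (p/100)(128 − 6), so p ≈ 100×(61 − 6)/(128 − 6) = 5500/122 = 45.08.
p = 45 reproduces all three channels after rounding.

45%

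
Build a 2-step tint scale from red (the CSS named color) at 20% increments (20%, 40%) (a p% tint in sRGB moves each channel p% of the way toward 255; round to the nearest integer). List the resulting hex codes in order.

#FF3333, #FF6666

CSS red is rgb(255, 0, 0).
20%: (255→255, 0 + 51 = 51→51, 0 + 51 = 51→51) → #FF3333
40%: (255→255, 0 + 102 = 102→102, 0 + 102 = 102→102) → #FF6666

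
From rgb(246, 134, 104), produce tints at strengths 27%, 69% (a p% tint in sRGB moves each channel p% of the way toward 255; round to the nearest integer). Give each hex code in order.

#F8A791, #FCD9D0

27%: (246 + 2.43 = 248.43→248, 134 + 32.67 = 166.67→167, 104 + 40.77 = 144.77→145) → #F8A791
69%: (246 + 6.21 = 252.21→252, 134 + 83.49 = 217.49→217, 104 + 104.19 = 208.19→208) → #FCD9D0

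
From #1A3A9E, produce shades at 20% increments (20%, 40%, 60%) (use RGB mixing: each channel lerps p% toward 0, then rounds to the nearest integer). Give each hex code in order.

#152E7E, #10235F, #0A173F

#1A3A9E is rgb(26, 58, 158).
20%: (26 − 5.2 = 20.8→21, 58 − 11.6 = 46.4→46, 158 − 31.6 = 126.4→126) → #152E7E
40%: (26 − 10.4 = 15.6→16, 58 − 23.2 = 34.8→35, 158 − 63.2 = 94.8→95) → #10235F
60%: (26 − 15.6 = 10.4→10, 58 − 34.8 = 23.2→23, 158 − 94.8 = 63.2→63) → #0A173F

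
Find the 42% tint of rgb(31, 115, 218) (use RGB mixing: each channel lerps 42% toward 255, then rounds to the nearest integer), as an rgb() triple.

rgb(125, 174, 234)

Lerp each channel 42% toward 255:
  R: 31 + 94.08 = 125.08 → 125
  G: 115 + 58.8 = 173.8 → 174
  B: 218 + 0.42×(255−218) = 218 + 15.54 = 233.54 → 234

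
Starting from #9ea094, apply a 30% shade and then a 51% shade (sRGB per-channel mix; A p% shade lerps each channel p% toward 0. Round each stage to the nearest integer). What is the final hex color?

#363733

#9ea094 is rgb(158, 160, 148).
Per channel, c → c + 0.3(0 − c):
  R: 158 − 47.4 = 110.6 → 111
  G: 160 + 0.3×(0−160) = 160 − 48 = 112 → 112
  B: 148 + 0.3×(0−148) = 148 − 44.4 = 103.6 → 104
After the shade: rgb(111, 112, 104) = #6f7068.
A 51% shade moves each channel 51% toward 0:
  R: 111 + 0.51×(0−111) = 111 − 56.61 = 54.39 → 54
  G: 112 + 0.51×(0−112) = 112 − 57.12 = 54.88 → 55
  B: 104 + 0.51×(0−104) = 104 − 53.04 = 50.96 → 51
rgb(54, 55, 51) = #363733.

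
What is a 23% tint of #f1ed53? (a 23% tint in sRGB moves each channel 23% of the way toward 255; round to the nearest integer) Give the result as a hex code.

#f4f17b

#f1ed53 is rgb(241, 237, 83).
Lerp each channel 23% toward 255:
  R: 241 + 3.22 = 244.22 → 244
  G: 237 + 4.14 = 241.14 → 241
  B: 83 + 39.56 = 122.56 → 123
rgb(244, 241, 123) = #f4f17b.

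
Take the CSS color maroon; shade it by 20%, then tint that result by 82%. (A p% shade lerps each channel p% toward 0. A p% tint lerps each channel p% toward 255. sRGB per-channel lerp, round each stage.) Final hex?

#e3d1d1

CSS maroon is rgb(128, 0, 0).
Per channel, c → c + 0.2(0 − c):
  R: 128 + 0.2×(0−128) = 128 − 25.6 = 102.4 → 102
  G: 0 + 0.2×(0−0) = 0 + 0 = 0 → 0
  B: 0 + 0.2×(0−0) = 0 + 0 = 0 → 0
After the shade: rgb(102, 0, 0) = #660000.
Per channel, c → c + 0.82(255 − c):
  R: 102 + 125.46 = 227.46 → 227
  G: 0 + 0.82×(255−0) = 0 + 209.1 = 209.1 → 209
  B: 0 + 0.82×(255−0) = 0 + 209.1 = 209.1 → 209
rgb(227, 209, 209) = #e3d1d1.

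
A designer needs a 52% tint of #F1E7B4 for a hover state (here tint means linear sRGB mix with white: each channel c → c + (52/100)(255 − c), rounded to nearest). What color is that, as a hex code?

#F1E7B4 is rgb(241, 231, 180).
Lerp each channel 52% toward 255:
  R: 241 + 0.52×(255−241) = 241 + 7.28 = 248.28 → 248
  G: 231 + 0.52×(255−231) = 231 + 12.48 = 243.48 → 243
  B: 180 + 0.52×(255−180) = 180 + 39 = 219 → 219
rgb(248, 243, 219) = #F8F3DB.

#F8F3DB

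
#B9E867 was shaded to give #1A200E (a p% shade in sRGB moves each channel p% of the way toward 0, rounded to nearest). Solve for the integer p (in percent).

#B9E867 is rgb(185, 232, 103); #1A200E is rgb(26, 32, 14).
On the G channel (widest range): 32 ≈ 232 + (p/100)(0 − 232), so p ≈ 100×(32 − 232)/(0 − 232) = -20000/-232 = 86.21.
p = 86 reproduces all three channels after rounding.

86%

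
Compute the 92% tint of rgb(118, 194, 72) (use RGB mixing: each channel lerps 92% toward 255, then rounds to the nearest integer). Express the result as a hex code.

Lerp each channel 92% toward 255:
  R: 118 + 0.92×(255−118) = 118 + 126.04 = 244.04 → 244
  G: 194 + 56.12 = 250.12 → 250
  B: 72 + 0.92×(255−72) = 72 + 168.36 = 240.36 → 240
rgb(244, 250, 240) = #f4faf0.

#f4faf0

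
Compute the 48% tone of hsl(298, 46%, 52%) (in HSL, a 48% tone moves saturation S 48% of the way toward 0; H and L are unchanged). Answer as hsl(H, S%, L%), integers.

hsl(298, 24%, 52%)

S moves 48% from 46 toward 0: 46 − 22.08 = 23.92 → 24.
H and L are unchanged.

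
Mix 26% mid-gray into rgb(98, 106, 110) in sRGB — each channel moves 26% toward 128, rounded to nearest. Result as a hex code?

Lerp each channel 26% toward 128:
  R: 98 + 7.8 = 105.8 → 106
  G: 106 + 5.72 = 111.72 → 112
  B: 110 + 0.26×(128−110) = 110 + 4.68 = 114.68 → 115
rgb(106, 112, 115) = #6a7073.

#6a7073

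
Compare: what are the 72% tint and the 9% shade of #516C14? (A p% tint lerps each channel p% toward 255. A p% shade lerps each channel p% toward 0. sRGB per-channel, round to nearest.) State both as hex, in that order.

#CED6BD, #4A6212

#516C14 is rgb(81, 108, 20).
72% tint:
  R: 81 + 0.72×(255−81) = 81 + 125.28 = 206.28 → 206
  G: 108 + 0.72×(255−108) = 108 + 105.84 = 213.84 → 214
  B: 20 + 169.2 = 189.2 → 189
  → #CED6BD
9% shade:
  R: 81 − 7.29 = 73.71 → 74
  G: 108 + 0.09×(0−108) = 108 − 9.72 = 98.28 → 98
  B: 20 + 0.09×(0−20) = 20 − 1.8 = 18.2 → 18
  → #4A6212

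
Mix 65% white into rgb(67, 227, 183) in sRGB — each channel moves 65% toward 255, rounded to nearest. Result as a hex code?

Per channel, c → c + 0.65(255 − c):
  R: 67 + 0.65×(255−67) = 67 + 122.2 = 189.2 → 189
  G: 227 + 0.65×(255−227) = 227 + 18.2 = 245.2 → 245
  B: 183 + 0.65×(255−183) = 183 + 46.8 = 229.8 → 230
rgb(189, 245, 230) = #bdf5e6.

#bdf5e6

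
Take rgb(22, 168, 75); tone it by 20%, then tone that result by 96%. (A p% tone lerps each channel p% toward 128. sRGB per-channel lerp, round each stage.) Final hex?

#7d817e

Per channel, c → c + 0.2(128 − c):
  R: 22 + 0.2×(128−22) = 22 + 21.2 = 43.2 → 43
  G: 168 + 0.2×(128−168) = 168 − 8 = 160 → 160
  B: 75 + 10.6 = 85.6 → 86
After the tone: rgb(43, 160, 86) = #2ba056.
Per channel, c → c + 0.96(128 − c):
  R: 43 + 81.6 = 124.6 → 125
  G: 160 + 0.96×(128−160) = 160 − 30.72 = 129.28 → 129
  B: 86 + 0.96×(128−86) = 86 + 40.32 = 126.32 → 126
rgb(125, 129, 126) = #7d817e.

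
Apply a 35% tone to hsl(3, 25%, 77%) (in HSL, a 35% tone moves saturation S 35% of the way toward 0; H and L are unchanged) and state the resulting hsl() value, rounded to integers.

S moves 35% from 25 toward 0: 25 − 8.75 = 16.25 → 16.
H and L are unchanged.

hsl(3, 16%, 77%)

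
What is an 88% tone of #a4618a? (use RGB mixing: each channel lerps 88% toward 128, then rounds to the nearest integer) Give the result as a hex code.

#a4618a is rgb(164, 97, 138).
Lerp each channel 88% toward 128:
  R: 164 − 31.68 = 132.32 → 132
  G: 97 + 27.28 = 124.28 → 124
  B: 138 + 0.88×(128−138) = 138 − 8.8 = 129.2 → 129
rgb(132, 124, 129) = #847c81.

#847c81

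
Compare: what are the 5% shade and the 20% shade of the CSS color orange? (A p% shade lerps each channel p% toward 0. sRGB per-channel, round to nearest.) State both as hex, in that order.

CSS orange is rgb(255, 165, 0).
5% shade:
  R: 255 + 0.05×(0−255) = 255 − 12.75 = 242.25 → 242
  G: 165 + 0.05×(0−165) = 165 − 8.25 = 156.75 → 157
  B: 0 + 0 = 0 → 0
  → #F29D00
20% shade:
  R: 255 + 0.2×(0−255) = 255 − 51 = 204 → 204
  G: 165 − 33 = 132 → 132
  B: 0 + 0.2×(0−0) = 0 + 0 = 0 → 0
  → #CC8400

#F29D00, #CC8400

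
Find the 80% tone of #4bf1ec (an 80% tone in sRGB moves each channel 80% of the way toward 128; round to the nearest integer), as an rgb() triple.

rgb(117, 151, 150)

#4bf1ec is rgb(75, 241, 236).
An 80% tone moves each channel 80% toward 128:
  R: 75 + 0.8×(128−75) = 75 + 42.4 = 117.4 → 117
  G: 241 + 0.8×(128−241) = 241 − 90.4 = 150.6 → 151
  B: 236 + 0.8×(128−236) = 236 − 86.4 = 149.6 → 150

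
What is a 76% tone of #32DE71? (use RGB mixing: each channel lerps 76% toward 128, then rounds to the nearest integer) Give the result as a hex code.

#32DE71 is rgb(50, 222, 113).
Lerp each channel 76% toward 128:
  R: 50 + 59.28 = 109.28 → 109
  G: 222 − 71.44 = 150.56 → 151
  B: 113 + 0.76×(128−113) = 113 + 11.4 = 124.4 → 124
rgb(109, 151, 124) = #6D977C.

#6D977C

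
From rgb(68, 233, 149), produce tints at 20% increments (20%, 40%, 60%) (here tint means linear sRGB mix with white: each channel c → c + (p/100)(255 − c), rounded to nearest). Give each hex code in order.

20%: (68 + 37.4 = 105.4→105, 233 + 4.4 = 237.4→237, 149 + 21.2 = 170.2→170) → #69EDAA
40%: (68 + 74.8 = 142.8→143, 233 + 8.8 = 241.8→242, 149 + 42.4 = 191.4→191) → #8FF2BF
60%: (68 + 112.2 = 180.2→180, 233 + 13.2 = 246.2→246, 149 + 63.6 = 212.6→213) → #B4F6D5

#69EDAA, #8FF2BF, #B4F6D5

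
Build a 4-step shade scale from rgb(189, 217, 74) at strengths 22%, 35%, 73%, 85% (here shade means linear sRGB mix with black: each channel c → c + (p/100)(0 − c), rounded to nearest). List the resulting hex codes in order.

#93A93A, #7B8D30, #333B14, #1C210B

22%: (189 − 41.58 = 147.42→147, 217 − 47.74 = 169.26→169, 74 − 16.28 = 57.72→58) → #93A93A
35%: (189 − 66.15 = 122.85→123, 217 − 75.95 = 141.05→141, 74 − 25.9 = 48.1→48) → #7B8D30
73%: (189 − 137.97 = 51.03→51, 217 − 158.41 = 58.59→59, 74 − 54.02 = 19.98→20) → #333B14
85%: (189 − 160.65 = 28.35→28, 217 − 184.45 = 32.55→33, 74 − 62.9 = 11.1→11) → #1C210B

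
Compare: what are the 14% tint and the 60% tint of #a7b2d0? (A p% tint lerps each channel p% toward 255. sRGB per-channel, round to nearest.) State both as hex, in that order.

#a7b2d0 is rgb(167, 178, 208).
14% tint:
  R: 167 + 12.32 = 179.32 → 179
  G: 178 + 10.78 = 188.78 → 189
  B: 208 + 6.58 = 214.58 → 215
  → #b3bdd7
60% tint:
  R: 167 + 0.6×(255−167) = 167 + 52.8 = 219.8 → 220
  G: 178 + 0.6×(255−178) = 178 + 46.2 = 224.2 → 224
  B: 208 + 0.6×(255−208) = 208 + 28.2 = 236.2 → 236
  → #dce0ec

#b3bdd7, #dce0ec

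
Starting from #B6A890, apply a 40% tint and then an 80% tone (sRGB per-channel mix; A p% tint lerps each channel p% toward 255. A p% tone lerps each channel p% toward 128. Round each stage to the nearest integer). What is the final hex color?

#918F8C

#B6A890 is rgb(182, 168, 144).
Lerp each channel 40% toward 255:
  R: 182 + 29.2 = 211.2 → 211
  G: 168 + 0.4×(255−168) = 168 + 34.8 = 202.8 → 203
  B: 144 + 0.4×(255−144) = 144 + 44.4 = 188.4 → 188
After the tint: rgb(211, 203, 188) = #D3CBBC.
Lerp each channel 80% toward 128:
  R: 211 + 0.8×(128−211) = 211 − 66.4 = 144.6 → 145
  G: 203 + 0.8×(128−203) = 203 − 60 = 143 → 143
  B: 188 + 0.8×(128−188) = 188 − 48 = 140 → 140
rgb(145, 143, 140) = #918F8C.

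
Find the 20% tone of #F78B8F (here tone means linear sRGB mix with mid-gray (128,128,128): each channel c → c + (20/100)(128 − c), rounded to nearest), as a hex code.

#DF898C

#F78B8F is rgb(247, 139, 143).
A 20% tone moves each channel 20% toward 128:
  R: 247 + 0.2×(128−247) = 247 − 23.8 = 223.2 → 223
  G: 139 + 0.2×(128−139) = 139 − 2.2 = 136.8 → 137
  B: 143 − 3 = 140 → 140
rgb(223, 137, 140) = #DF898C.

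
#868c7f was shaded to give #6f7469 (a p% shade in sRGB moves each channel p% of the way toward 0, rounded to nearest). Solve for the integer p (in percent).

17%

#868c7f is rgb(134, 140, 127); #6f7469 is rgb(111, 116, 105).
On the G channel (widest range): 116 ≈ 140 + (p/100)(0 − 140), so p ≈ 100×(116 − 140)/(0 − 140) = -2400/-140 = 17.14.
p = 17 reproduces all three channels after rounding.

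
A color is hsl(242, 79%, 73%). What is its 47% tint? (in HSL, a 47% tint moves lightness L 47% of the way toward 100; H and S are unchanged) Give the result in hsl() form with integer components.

hsl(242, 79%, 86%)

L moves 47% from 73 toward 100: 73 + 12.69 = 85.69 → 86.
H and S are unchanged.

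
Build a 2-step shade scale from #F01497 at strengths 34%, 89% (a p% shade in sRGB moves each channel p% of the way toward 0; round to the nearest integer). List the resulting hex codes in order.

#F01497 is rgb(240, 20, 151).
34%: (240 − 81.6 = 158.4→158, 20 − 6.8 = 13.2→13, 151 − 51.34 = 99.66→100) → #9E0D64
89%: (240 − 213.6 = 26.4→26, 20 − 17.8 = 2.2→2, 151 − 134.39 = 16.61→17) → #1A0211

#9E0D64, #1A0211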